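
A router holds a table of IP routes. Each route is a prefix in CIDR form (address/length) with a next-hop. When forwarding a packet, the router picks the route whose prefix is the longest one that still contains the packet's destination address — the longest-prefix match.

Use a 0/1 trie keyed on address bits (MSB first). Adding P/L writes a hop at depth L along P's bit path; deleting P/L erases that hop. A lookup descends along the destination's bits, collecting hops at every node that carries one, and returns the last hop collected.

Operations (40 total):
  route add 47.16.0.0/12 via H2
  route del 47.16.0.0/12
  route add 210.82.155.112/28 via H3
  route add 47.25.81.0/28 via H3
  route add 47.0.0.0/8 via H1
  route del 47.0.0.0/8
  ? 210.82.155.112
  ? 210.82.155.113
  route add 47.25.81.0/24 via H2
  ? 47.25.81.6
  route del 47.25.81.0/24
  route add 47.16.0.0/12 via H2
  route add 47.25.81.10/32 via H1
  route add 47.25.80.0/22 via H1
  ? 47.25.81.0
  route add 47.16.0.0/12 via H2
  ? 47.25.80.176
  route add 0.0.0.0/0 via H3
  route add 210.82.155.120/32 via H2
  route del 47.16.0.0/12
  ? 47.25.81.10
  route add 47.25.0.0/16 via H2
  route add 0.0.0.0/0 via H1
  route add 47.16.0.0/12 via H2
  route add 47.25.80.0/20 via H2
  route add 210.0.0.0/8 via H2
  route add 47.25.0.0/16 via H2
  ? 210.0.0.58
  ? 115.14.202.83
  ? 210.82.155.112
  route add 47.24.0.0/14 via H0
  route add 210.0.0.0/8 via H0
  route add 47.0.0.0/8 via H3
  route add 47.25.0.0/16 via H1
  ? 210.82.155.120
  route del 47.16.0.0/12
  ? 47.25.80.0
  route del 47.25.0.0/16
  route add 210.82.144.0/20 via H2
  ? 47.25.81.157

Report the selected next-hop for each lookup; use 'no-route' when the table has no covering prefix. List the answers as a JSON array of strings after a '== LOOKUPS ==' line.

Apply in order:
  add 47.16.0.0/12 -> H2 at depth 12
  del 47.16.0.0/12 (clear depth 12)
  add 210.82.155.112/28 -> H3 at depth 28
  add 47.25.81.0/28 -> H3 at depth 28
  add 47.0.0.0/8 -> H1 at depth 8
  del 47.0.0.0/8 (clear depth 8)
  lookup 210.82.155.112: bits 1101001001010010100110110111 walk d0:-→d1:-→d2:-→d3:-→d4:-→d5:-→d6:-→d7:-→d8:-→d9:-→d10:-→d11:-→d12:-→d13:-→d14:-→d15:-→d16:-→d17:-→d18:-→d19:-→d20:-→d21:-→d22:-→d23:-→d24:-→d25:-→d26:-→d27:-→d28:H3 -> H3
  lookup 210.82.155.113: bits 1101001001010010100110110111 walk d0:-→d1:-→d2:-→d3:-→d4:-→d5:-→d6:-→d7:-→d8:-→d9:-→d10:-→d11:-→d12:-→d13:-→d14:-→d15:-→d16:-→d17:-→d18:-→d19:-→d20:-→d21:-→d22:-→d23:-→d24:-→d25:-→d26:-→d27:-→d28:H3 -> H3
  add 47.25.81.0/24 -> H2 at depth 24
  lookup 47.25.81.6: bits 0010111100011001010100010000 walk d0:-→d1:-→d2:-→d3:-→d4:-→d5:-→d6:-→d7:-→d8:-→d9:-→d10:-→d11:-→d12:-→d13:-→d14:-→d15:-→d16:-→d17:-→d18:-→d19:-→d20:-→d21:-→d22:-→d23:-→d24:H2→d25:-→d26:-→d27:-→d28:H3 -> H3
  del 47.25.81.0/24 (clear depth 24)
  add 47.16.0.0/12 -> H2 at depth 12
  add 47.25.81.10/32 -> H1 at depth 32
  add 47.25.80.0/22 -> H1 at depth 22
  lookup 47.25.81.0: bits 0010111100011001010100010000 walk d0:-→d1:-→d2:-→d3:-→d4:-→d5:-→d6:-→d7:-→d8:-→d9:-→d10:-→d11:-→d12:H2→d13:-→d14:-→d15:-→d16:-→d17:-→d18:-→d19:-→d20:-→d21:-→d22:H1→d23:-→d24:-→d25:-→d26:-→d27:-→d28:H3 -> H3
  add 47.16.0.0/12 -> H2 at depth 12
  lookup 47.25.80.176: bits 00101111000110010101000 walk d0:-→d1:-→d2:-→d3:-→d4:-→d5:-→d6:-→d7:-→d8:-→d9:-→d10:-→d11:-→d12:H2→d13:-→d14:-→d15:-→d16:-→d17:-→d18:-→d19:-→d20:-→d21:-→d22:H1→d23:- -> H1
  add 0.0.0.0/0 -> H3 at depth 0
  add 210.82.155.120/32 -> H2 at depth 32
  del 47.16.0.0/12 (clear depth 12)
  lookup 47.25.81.10: bits 00101111000110010101000100001010 walk d0:H3→d1:-→d2:-→d3:-→d4:-→d5:-→d6:-→d7:-→d8:-→d9:-→d10:-→d11:-→d12:-→d13:-→d14:-→d15:-→d16:-→d17:-→d18:-→d19:-→d20:-→d21:-→d22:H1→d23:-→d24:-→d25:-→d26:-→d27:-→d28:H3→d29:-→d30:-→d31:-→d32:H1 -> H1
  add 47.25.0.0/16 -> H2 at depth 16
  add 0.0.0.0/0 -> H1 at depth 0
  add 47.16.0.0/12 -> H2 at depth 12
  add 47.25.80.0/20 -> H2 at depth 20
  add 210.0.0.0/8 -> H2 at depth 8
  add 47.25.0.0/16 -> H2 at depth 16
  lookup 210.0.0.58: bits 110100100 walk d0:H1→d1:-→d2:-→d3:-→d4:-→d5:-→d6:-→d7:-→d8:H2→d9:- -> H2
  lookup 115.14.202.83: bits 0 walk d0:H1→d1:- -> H1
  lookup 210.82.155.112: bits 1101001001010010100110110111 walk d0:H1→d1:-→d2:-→d3:-→d4:-→d5:-→d6:-→d7:-→d8:H2→d9:-→d10:-→d11:-→d12:-→d13:-→d14:-→d15:-→d16:-→d17:-→d18:-→d19:-→d20:-→d21:-→d22:-→d23:-→d24:-→d25:-→d26:-→d27:-→d28:H3 -> H3
  add 47.24.0.0/14 -> H0 at depth 14
  add 210.0.0.0/8 -> H0 at depth 8
  add 47.0.0.0/8 -> H3 at depth 8
  add 47.25.0.0/16 -> H1 at depth 16
  lookup 210.82.155.120: bits 11010010010100101001101101111000 walk d0:H1→d1:-→d2:-→d3:-→d4:-→d5:-→d6:-→d7:-→d8:H0→d9:-→d10:-→d11:-→d12:-→d13:-→d14:-→d15:-→d16:-→d17:-→d18:-→d19:-→d20:-→d21:-→d22:-→d23:-→d24:-→d25:-→d26:-→d27:-→d28:H3→d29:-→d30:-→d31:-→d32:H2 -> H2
  del 47.16.0.0/12 (clear depth 12)
  lookup 47.25.80.0: bits 00101111000110010101000 walk d0:H1→d1:-→d2:-→d3:-→d4:-→d5:-→d6:-→d7:-→d8:H3→d9:-→d10:-→d11:-→d12:-→d13:-→d14:H0→d15:-→d16:H1→d17:-→d18:-→d19:-→d20:H2→d21:-→d22:H1→d23:- -> H1
  del 47.25.0.0/16 (clear depth 16)
  add 210.82.144.0/20 -> H2 at depth 20
  lookup 47.25.81.157: bits 001011110001100101010001 walk d0:H1→d1:-→d2:-→d3:-→d4:-→d5:-→d6:-→d7:-→d8:H3→d9:-→d10:-→d11:-→d12:-→d13:-→d14:H0→d15:-→d16:-→d17:-→d18:-→d19:-→d20:H2→d21:-→d22:H1→d23:-→d24:- -> H1

== LOOKUPS ==
["H3","H3","H3","H3","H1","H1","H2","H1","H3","H2","H1","H1"]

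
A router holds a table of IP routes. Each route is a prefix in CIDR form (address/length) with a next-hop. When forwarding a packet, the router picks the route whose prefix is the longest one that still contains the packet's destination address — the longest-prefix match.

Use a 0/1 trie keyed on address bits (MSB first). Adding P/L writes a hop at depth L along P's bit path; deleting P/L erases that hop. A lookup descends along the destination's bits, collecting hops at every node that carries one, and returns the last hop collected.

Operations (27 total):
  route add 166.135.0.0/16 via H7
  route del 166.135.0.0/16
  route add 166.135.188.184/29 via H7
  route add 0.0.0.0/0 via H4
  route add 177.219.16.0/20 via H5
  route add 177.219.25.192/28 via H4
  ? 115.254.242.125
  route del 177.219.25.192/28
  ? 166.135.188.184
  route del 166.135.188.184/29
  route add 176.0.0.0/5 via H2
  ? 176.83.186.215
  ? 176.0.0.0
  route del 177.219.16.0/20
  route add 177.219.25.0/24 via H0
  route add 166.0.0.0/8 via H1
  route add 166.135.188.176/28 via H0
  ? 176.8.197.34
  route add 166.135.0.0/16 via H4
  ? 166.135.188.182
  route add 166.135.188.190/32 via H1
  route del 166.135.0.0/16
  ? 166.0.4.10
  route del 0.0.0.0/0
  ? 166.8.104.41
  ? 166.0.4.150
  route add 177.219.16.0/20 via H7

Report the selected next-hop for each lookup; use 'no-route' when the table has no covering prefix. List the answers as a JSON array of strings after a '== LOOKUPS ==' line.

Process each operation:
  + 166.135.0.0/16 (H7) depth=16
  del 166.135.0.0/16 (clear depth 16)
  + 166.135.188.184/29 (H7) depth=29
  + 0.0.0.0/0 (H4) depth=0
  + 177.219.16.0/20 (H5) depth=20
  + 177.219.25.192/28 (H4) depth=28
  Q 115.254.242.125: descend ε ; hops seen [H4] ; pick H4
  del 177.219.25.192/28 (clear depth 28)
  Q 166.135.188.184: descend 10100110100001111011110010111 ; hops seen [H4,H7] ; pick H7
  del 166.135.188.184/29 (clear depth 29)
  + 176.0.0.0/5 (H2) depth=5
  Q 176.83.186.215: descend 1011000 ; hops seen [H4,H2] ; pick H2
  Q 176.0.0.0: descend 1011000 ; hops seen [H4,H2] ; pick H2
  del 177.219.16.0/20 (clear depth 20)
  + 177.219.25.0/24 (H0) depth=24
  + 166.0.0.0/8 (H1) depth=8
  + 166.135.188.176/28 (H0) depth=28
  Q 176.8.197.34: descend 1011000 ; hops seen [H4,H2] ; pick H2
  + 166.135.0.0/16 (H4) depth=16
  Q 166.135.188.182: descend 1010011010000111101111001011 ; hops seen [H4,H1,H4,H0] ; pick H0
  + 166.135.188.190/32 (H1) depth=32
  del 166.135.0.0/16 (clear depth 16)
  Q 166.0.4.10: descend 10100110 ; hops seen [H4,H1] ; pick H1
  del 0.0.0.0/0 (clear depth 0)
  Q 166.8.104.41: descend 10100110 ; hops seen [H1] ; pick H1
  Q 166.0.4.150: descend 10100110 ; hops seen [H1] ; pick H1
  + 177.219.16.0/20 (H7) depth=20

== LOOKUPS ==
["H4","H7","H2","H2","H2","H0","H1","H1","H1"]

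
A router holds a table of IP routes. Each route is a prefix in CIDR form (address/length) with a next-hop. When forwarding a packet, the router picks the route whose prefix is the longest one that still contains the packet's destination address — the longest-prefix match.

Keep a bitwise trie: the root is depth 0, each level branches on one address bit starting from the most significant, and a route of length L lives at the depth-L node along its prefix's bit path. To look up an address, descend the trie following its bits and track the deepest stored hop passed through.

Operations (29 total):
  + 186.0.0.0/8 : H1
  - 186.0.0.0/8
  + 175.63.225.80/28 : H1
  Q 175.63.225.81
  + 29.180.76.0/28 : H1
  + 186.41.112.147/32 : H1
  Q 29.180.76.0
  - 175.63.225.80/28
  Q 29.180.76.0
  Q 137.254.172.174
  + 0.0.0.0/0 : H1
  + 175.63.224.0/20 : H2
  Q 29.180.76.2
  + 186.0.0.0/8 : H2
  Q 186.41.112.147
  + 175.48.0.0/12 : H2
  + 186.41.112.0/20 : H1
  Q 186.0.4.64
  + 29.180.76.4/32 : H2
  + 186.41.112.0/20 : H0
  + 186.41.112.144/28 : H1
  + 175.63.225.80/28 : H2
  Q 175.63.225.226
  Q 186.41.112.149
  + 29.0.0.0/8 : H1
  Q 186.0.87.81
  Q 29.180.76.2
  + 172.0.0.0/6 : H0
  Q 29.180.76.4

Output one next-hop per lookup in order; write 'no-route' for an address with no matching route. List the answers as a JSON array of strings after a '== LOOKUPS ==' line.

Apply in order:
  add 186.0.0.0/8 -> H1 at depth 8
  - 186.0.0.0/8 clear@8
  add 175.63.225.80/28 -> H1 at depth 28
  lookup 175.63.225.81: bits 1010111100111111111000010101 walk d0:-→d1:-→d2:-→d3:-→d4:-→d5:-→d6:-→d7:-→d8:-→d9:-→d10:-→d11:-→d12:-→d13:-→d14:-→d15:-→d16:-→d17:-→d18:-→d19:-→d20:-→d21:-→d22:-→d23:-→d24:-→d25:-→d26:-→d27:-→d28:H1 -> H1
  add 29.180.76.0/28 -> H1 at depth 28
  add 186.41.112.147/32 -> H1 at depth 32
  lookup 29.180.76.0: bits 0001110110110100010011000000 walk d0:-→d1:-→d2:-→d3:-→d4:-→d5:-→d6:-→d7:-→d8:-→d9:-→d10:-→d11:-→d12:-→d13:-→d14:-→d15:-→d16:-→d17:-→d18:-→d19:-→d20:-→d21:-→d22:-→d23:-→d24:-→d25:-→d26:-→d27:-→d28:H1 -> H1
  - 175.63.225.80/28 clear@28
  lookup 29.180.76.0: bits 0001110110110100010011000000 walk d0:-→d1:-→d2:-→d3:-→d4:-→d5:-→d6:-→d7:-→d8:-→d9:-→d10:-→d11:-→d12:-→d13:-→d14:-→d15:-→d16:-→d17:-→d18:-→d19:-→d20:-→d21:-→d22:-→d23:-→d24:-→d25:-→d26:-→d27:-→d28:H1 -> H1
  lookup 137.254.172.174: bits 10 walk d0:-→d1:-→d2:- -> no-route
  add 0.0.0.0/0 -> H1 at depth 0
  add 175.63.224.0/20 -> H2 at depth 20
  lookup 29.180.76.2: bits 0001110110110100010011000000 walk d0:H1→d1:-→d2:-→d3:-→d4:-→d5:-→d6:-→d7:-→d8:-→d9:-→d10:-→d11:-→d12:-→d13:-→d14:-→d15:-→d16:-→d17:-→d18:-→d19:-→d20:-→d21:-→d22:-→d23:-→d24:-→d25:-→d26:-→d27:-→d28:H1 -> H1
  add 186.0.0.0/8 -> H2 at depth 8
  lookup 186.41.112.147: bits 10111010001010010111000010010011 walk d0:H1→d1:-→d2:-→d3:-→d4:-→d5:-→d6:-→d7:-→d8:H2→d9:-→d10:-→d11:-→d12:-→d13:-→d14:-→d15:-→d16:-→d17:-→d18:-→d19:-→d20:-→d21:-→d22:-→d23:-→d24:-→d25:-→d26:-→d27:-→d28:-→d29:-→d30:-→d31:-→d32:H1 -> H1
  add 175.48.0.0/12 -> H2 at depth 12
  add 186.41.112.0/20 -> H1 at depth 20
  lookup 186.0.4.64: bits 1011101000 walk d0:H1→d1:-→d2:-→d3:-→d4:-→d5:-→d6:-→d7:-→d8:H2→d9:-→d10:- -> H2
  add 29.180.76.4/32 -> H2 at depth 32
  add 186.41.112.0/20 -> H0 at depth 20
  add 186.41.112.144/28 -> H1 at depth 28
  add 175.63.225.80/28 -> H2 at depth 28
  lookup 175.63.225.226: bits 101011110011111111100001 walk d0:H1→d1:-→d2:-→d3:-→d4:-→d5:-→d6:-→d7:-→d8:-→d9:-→d10:-→d11:-→d12:H2→d13:-→d14:-→d15:-→d16:-→d17:-→d18:-→d19:-→d20:H2→d21:-→d22:-→d23:-→d24:- -> H2
  lookup 186.41.112.149: bits 10111010001010010111000010010 walk d0:H1→d1:-→d2:-→d3:-→d4:-→d5:-→d6:-→d7:-→d8:H2→d9:-→d10:-→d11:-→d12:-→d13:-→d14:-→d15:-→d16:-→d17:-→d18:-→d19:-→d20:H0→d21:-→d22:-→d23:-→d24:-→d25:-→d26:-→d27:-→d28:H1→d29:- -> H1
  add 29.0.0.0/8 -> H1 at depth 8
  lookup 186.0.87.81: bits 1011101000 walk d0:H1→d1:-→d2:-→d3:-→d4:-→d5:-→d6:-→d7:-→d8:H2→d9:-→d10:- -> H2
  lookup 29.180.76.2: bits 00011101101101000100110000000 walk d0:H1→d1:-→d2:-→d3:-→d4:-→d5:-→d6:-→d7:-→d8:H1→d9:-→d10:-→d11:-→d12:-→d13:-→d14:-→d15:-→d16:-→d17:-→d18:-→d19:-→d20:-→d21:-→d22:-→d23:-→d24:-→d25:-→d26:-→d27:-→d28:H1→d29:- -> H1
  add 172.0.0.0/6 -> H0 at depth 6
  lookup 29.180.76.4: bits 00011101101101000100110000000100 walk d0:H1→d1:-→d2:-→d3:-→d4:-→d5:-→d6:-→d7:-→d8:H1→d9:-→d10:-→d11:-→d12:-→d13:-→d14:-→d15:-→d16:-→d17:-→d18:-→d19:-→d20:-→d21:-→d22:-→d23:-→d24:-→d25:-→d26:-→d27:-→d28:H1→d29:-→d30:-→d31:-→d32:H2 -> H2

== LOOKUPS ==
["H1","H1","H1","no-route","H1","H1","H2","H2","H1","H2","H1","H2"]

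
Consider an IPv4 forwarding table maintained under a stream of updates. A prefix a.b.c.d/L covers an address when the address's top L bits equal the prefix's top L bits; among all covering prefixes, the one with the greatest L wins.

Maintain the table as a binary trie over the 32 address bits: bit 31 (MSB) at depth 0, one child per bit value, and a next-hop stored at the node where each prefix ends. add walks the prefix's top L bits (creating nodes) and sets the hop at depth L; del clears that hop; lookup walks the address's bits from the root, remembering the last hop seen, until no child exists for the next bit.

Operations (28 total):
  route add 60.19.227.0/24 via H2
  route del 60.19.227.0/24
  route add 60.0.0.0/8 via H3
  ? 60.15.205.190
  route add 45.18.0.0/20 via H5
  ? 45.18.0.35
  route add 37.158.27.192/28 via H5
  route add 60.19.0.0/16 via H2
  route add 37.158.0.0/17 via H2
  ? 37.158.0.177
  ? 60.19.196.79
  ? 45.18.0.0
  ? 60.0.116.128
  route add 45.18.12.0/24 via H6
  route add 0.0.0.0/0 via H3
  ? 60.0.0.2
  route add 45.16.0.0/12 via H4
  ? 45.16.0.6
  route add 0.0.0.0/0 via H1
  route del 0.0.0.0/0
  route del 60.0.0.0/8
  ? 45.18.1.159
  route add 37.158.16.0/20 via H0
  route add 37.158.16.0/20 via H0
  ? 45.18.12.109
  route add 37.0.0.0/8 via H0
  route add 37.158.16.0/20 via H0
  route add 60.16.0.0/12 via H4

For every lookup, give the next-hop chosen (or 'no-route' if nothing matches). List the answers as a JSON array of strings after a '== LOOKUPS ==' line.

Apply in order:
  + 60.19.227.0/24 (H2) depth=24
  del 60.19.227.0/24 (clear depth 24)
  + 60.0.0.0/8 (H3) depth=8
  lookup 60.15.205.190: bits 00111100000 walk d0:-→d1:-→d2:-→d3:-→d4:-→d5:-→d6:-→d7:-→d8:H3→d9:-→d10:-→d11:- -> H3
  + 45.18.0.0/20 (H5) depth=20
  lookup 45.18.0.35: bits 00101101000100100000 walk d0:-→d1:-→d2:-→d3:-→d4:-→d5:-→d6:-→d7:-→d8:-→d9:-→d10:-→d11:-→d12:-→d13:-→d14:-→d15:-→d16:-→d17:-→d18:-→d19:-→d20:H5 -> H5
  + 37.158.27.192/28 (H5) depth=28
  + 60.19.0.0/16 (H2) depth=16
  + 37.158.0.0/17 (H2) depth=17
  lookup 37.158.0.177: bits 0010010110011110000 walk d0:-→d1:-→d2:-→d3:-→d4:-→d5:-→d6:-→d7:-→d8:-→d9:-→d10:-→d11:-→d12:-→d13:-→d14:-→d15:-→d16:-→d17:H2→d18:-→d19:- -> H2
  lookup 60.19.196.79: bits 001111000001001111 walk d0:-→d1:-→d2:-→d3:-→d4:-→d5:-→d6:-→d7:-→d8:H3→d9:-→d10:-→d11:-→d12:-→d13:-→d14:-→d15:-→d16:H2→d17:-→d18:- -> H2
  lookup 45.18.0.0: bits 00101101000100100000 walk d0:-→d1:-→d2:-→d3:-→d4:-→d5:-→d6:-→d7:-→d8:-→d9:-→d10:-→d11:-→d12:-→d13:-→d14:-→d15:-→d16:-→d17:-→d18:-→d19:-→d20:H5 -> H5
  lookup 60.0.116.128: bits 00111100000 walk d0:-→d1:-→d2:-→d3:-→d4:-→d5:-→d6:-→d7:-→d8:H3→d9:-→d10:-→d11:- -> H3
  + 45.18.12.0/24 (H6) depth=24
  + 0.0.0.0/0 (H3) depth=0
  lookup 60.0.0.2: bits 00111100000 walk d0:H3→d1:-→d2:-→d3:-→d4:-→d5:-→d6:-→d7:-→d8:H3→d9:-→d10:-→d11:- -> H3
  + 45.16.0.0/12 (H4) depth=12
  lookup 45.16.0.6: bits 00101101000100 walk d0:H3→d1:-→d2:-→d3:-→d4:-→d5:-→d6:-→d7:-→d8:-→d9:-→d10:-→d11:-→d12:H4→d13:-→d14:- -> H4
  + 0.0.0.0/0 (H1) depth=0
  del 0.0.0.0/0 (clear depth 0)
  del 60.0.0.0/8 (clear depth 8)
  lookup 45.18.1.159: bits 00101101000100100000 walk d0:-→d1:-→d2:-→d3:-→d4:-→d5:-→d6:-→d7:-→d8:-→d9:-→d10:-→d11:-→d12:H4→d13:-→d14:-→d15:-→d16:-→d17:-→d18:-→d19:-→d20:H5 -> H5
  + 37.158.16.0/20 (H0) depth=20
  + 37.158.16.0/20 (H0) depth=20
  lookup 45.18.12.109: bits 001011010001001000001100 walk d0:-→d1:-→d2:-→d3:-→d4:-→d5:-→d6:-→d7:-→d8:-→d9:-→d10:-→d11:-→d12:H4→d13:-→d14:-→d15:-→d16:-→d17:-→d18:-→d19:-→d20:H5→d21:-→d22:-→d23:-→d24:H6 -> H6
  + 37.0.0.0/8 (H0) depth=8
  + 37.158.16.0/20 (H0) depth=20
  + 60.16.0.0/12 (H4) depth=12

== LOOKUPS ==
["H3","H5","H2","H2","H5","H3","H3","H4","H5","H6"]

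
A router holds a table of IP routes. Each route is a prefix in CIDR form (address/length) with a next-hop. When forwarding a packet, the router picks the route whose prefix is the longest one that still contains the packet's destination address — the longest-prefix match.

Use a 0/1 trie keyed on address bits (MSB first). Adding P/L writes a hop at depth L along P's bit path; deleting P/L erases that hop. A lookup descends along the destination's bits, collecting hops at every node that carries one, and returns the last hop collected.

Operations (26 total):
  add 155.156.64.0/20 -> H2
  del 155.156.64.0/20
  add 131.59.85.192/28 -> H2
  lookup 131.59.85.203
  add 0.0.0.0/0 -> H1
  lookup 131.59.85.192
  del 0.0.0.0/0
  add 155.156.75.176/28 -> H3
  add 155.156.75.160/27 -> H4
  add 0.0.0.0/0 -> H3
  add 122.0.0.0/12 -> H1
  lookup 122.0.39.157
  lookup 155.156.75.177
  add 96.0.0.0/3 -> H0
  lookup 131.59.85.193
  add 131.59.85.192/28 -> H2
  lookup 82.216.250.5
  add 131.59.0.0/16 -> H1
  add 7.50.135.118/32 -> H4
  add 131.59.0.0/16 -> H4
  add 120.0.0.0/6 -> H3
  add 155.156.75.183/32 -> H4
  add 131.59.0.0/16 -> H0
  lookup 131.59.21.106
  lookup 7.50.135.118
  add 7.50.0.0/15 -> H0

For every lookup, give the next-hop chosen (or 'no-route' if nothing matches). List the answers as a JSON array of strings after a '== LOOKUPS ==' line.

Trace:
  + 155.156.64.0/20 (H2) depth=20
  del 155.156.64.0/20 (clear depth 20)
  + 131.59.85.192/28 (H2) depth=28
  lookup 131.59.85.203: bits 1000001100111011010101011100 walk d0:-→d1:-→d2:-→d3:-→d4:-→d5:-→d6:-→d7:-→d8:-→d9:-→d10:-→d11:-→d12:-→d13:-→d14:-→d15:-→d16:-→d17:-→d18:-→d19:-→d20:-→d21:-→d22:-→d23:-→d24:-→d25:-→d26:-→d27:-→d28:H2 -> H2
  + 0.0.0.0/0 (H1) depth=0
  lookup 131.59.85.192: bits 1000001100111011010101011100 walk d0:H1→d1:-→d2:-→d3:-→d4:-→d5:-→d6:-→d7:-→d8:-→d9:-→d10:-→d11:-→d12:-→d13:-→d14:-→d15:-→d16:-→d17:-→d18:-→d19:-→d20:-→d21:-→d22:-→d23:-→d24:-→d25:-→d26:-→d27:-→d28:H2 -> H2
  del 0.0.0.0/0 (clear depth 0)
  + 155.156.75.176/28 (H3) depth=28
  + 155.156.75.160/27 (H4) depth=27
  + 0.0.0.0/0 (H3) depth=0
  + 122.0.0.0/12 (H1) depth=12
  lookup 122.0.39.157: bits 011110100000 walk d0:H3→d1:-→d2:-→d3:-→d4:-→d5:-→d6:-→d7:-→d8:-→d9:-→d10:-→d11:-→d12:H1 -> H1
  lookup 155.156.75.177: bits 1001101110011100010010111011 walk d0:H3→d1:-→d2:-→d3:-→d4:-→d5:-→d6:-→d7:-→d8:-→d9:-→d10:-→d11:-→d12:-→d13:-→d14:-→d15:-→d16:-→d17:-→d18:-→d19:-→d20:-→d21:-→d22:-→d23:-→d24:-→d25:-→d26:-→d27:H4→d28:H3 -> H3
  + 96.0.0.0/3 (H0) depth=3
  lookup 131.59.85.193: bits 1000001100111011010101011100 walk d0:H3→d1:-→d2:-→d3:-→d4:-→d5:-→d6:-→d7:-→d8:-→d9:-→d10:-→d11:-→d12:-→d13:-→d14:-→d15:-→d16:-→d17:-→d18:-→d19:-→d20:-→d21:-→d22:-→d23:-→d24:-→d25:-→d26:-→d27:-→d28:H2 -> H2
  + 131.59.85.192/28 (H2) depth=28
  lookup 82.216.250.5: bits 01 walk d0:H3→d1:-→d2:- -> H3
  + 131.59.0.0/16 (H1) depth=16
  + 7.50.135.118/32 (H4) depth=32
  + 131.59.0.0/16 (H4) depth=16
  + 120.0.0.0/6 (H3) depth=6
  + 155.156.75.183/32 (H4) depth=32
  + 131.59.0.0/16 (H0) depth=16
  lookup 131.59.21.106: bits 10000011001110110 walk d0:H3→d1:-→d2:-→d3:-→d4:-→d5:-→d6:-→d7:-→d8:-→d9:-→d10:-→d11:-→d12:-→d13:-→d14:-→d15:-→d16:H0→d17:- -> H0
  lookup 7.50.135.118: bits 00000111001100101000011101110110 walk d0:H3→d1:-→d2:-→d3:-→d4:-→d5:-→d6:-→d7:-→d8:-→d9:-→d10:-→d11:-→d12:-→d13:-→d14:-→d15:-→d16:-→d17:-→d18:-→d19:-→d20:-→d21:-→d22:-→d23:-→d24:-→d25:-→d26:-→d27:-→d28:-→d29:-→d30:-→d31:-→d32:H4 -> H4
  + 7.50.0.0/15 (H0) depth=15

== LOOKUPS ==
["H2","H2","H1","H3","H2","H3","H0","H4"]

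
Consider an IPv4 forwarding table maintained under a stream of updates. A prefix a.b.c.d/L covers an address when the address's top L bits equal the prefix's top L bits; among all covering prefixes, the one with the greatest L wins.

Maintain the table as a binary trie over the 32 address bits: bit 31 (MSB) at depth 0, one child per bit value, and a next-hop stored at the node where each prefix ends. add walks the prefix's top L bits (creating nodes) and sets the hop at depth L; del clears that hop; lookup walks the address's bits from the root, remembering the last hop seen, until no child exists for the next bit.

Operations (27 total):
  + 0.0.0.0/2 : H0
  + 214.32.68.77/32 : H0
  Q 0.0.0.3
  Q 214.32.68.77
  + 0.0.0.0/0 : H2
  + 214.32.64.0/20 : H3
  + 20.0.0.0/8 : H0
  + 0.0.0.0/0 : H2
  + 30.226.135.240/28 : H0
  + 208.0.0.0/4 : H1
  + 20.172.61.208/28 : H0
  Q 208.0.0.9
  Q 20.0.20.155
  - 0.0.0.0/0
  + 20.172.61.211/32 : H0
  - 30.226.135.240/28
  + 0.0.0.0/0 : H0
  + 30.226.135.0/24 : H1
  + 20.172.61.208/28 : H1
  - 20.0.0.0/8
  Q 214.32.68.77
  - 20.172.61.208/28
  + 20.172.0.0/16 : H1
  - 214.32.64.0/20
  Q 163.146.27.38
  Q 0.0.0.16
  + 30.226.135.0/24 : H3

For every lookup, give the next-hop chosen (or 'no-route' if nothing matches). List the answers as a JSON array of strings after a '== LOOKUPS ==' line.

Process each operation:
  add 0.0.0.0/2 -> H0 at depth 2
  add 214.32.68.77/32 -> H0 at depth 32
  lookup 0.0.0.3: bits 00 walk d0:-→d1:-→d2:H0 -> H0
  lookup 214.32.68.77: bits 11010110001000000100010001001101 walk d0:-→d1:-→d2:-→d3:-→d4:-→d5:-→d6:-→d7:-→d8:-→d9:-→d10:-→d11:-→d12:-→d13:-→d14:-→d15:-→d16:-→d17:-→d18:-→d19:-→d20:-→d21:-→d22:-→d23:-→d24:-→d25:-→d26:-→d27:-→d28:-→d29:-→d30:-→d31:-→d32:H0 -> H0
  add 0.0.0.0/0 -> H2 at depth 0
  add 214.32.64.0/20 -> H3 at depth 20
  add 20.0.0.0/8 -> H0 at depth 8
  add 0.0.0.0/0 -> H2 at depth 0
  add 30.226.135.240/28 -> H0 at depth 28
  add 208.0.0.0/4 -> H1 at depth 4
  add 20.172.61.208/28 -> H0 at depth 28
  lookup 208.0.0.9: bits 11010 walk d0:H2→d1:-→d2:-→d3:-→d4:H1→d5:- -> H1
  lookup 20.0.20.155: bits 00010100 walk d0:H2→d1:-→d2:H0→d3:-→d4:-→d5:-→d6:-→d7:-→d8:H0 -> H0
  - 0.0.0.0/0 clear@0
  add 20.172.61.211/32 -> H0 at depth 32
  - 30.226.135.240/28 clear@28
  add 0.0.0.0/0 -> H0 at depth 0
  add 30.226.135.0/24 -> H1 at depth 24
  add 20.172.61.208/28 -> H1 at depth 28
  - 20.0.0.0/8 clear@8
  lookup 214.32.68.77: bits 11010110001000000100010001001101 walk d0:H0→d1:-→d2:-→d3:-→d4:H1→d5:-→d6:-→d7:-→d8:-→d9:-→d10:-→d11:-→d12:-→d13:-→d14:-→d15:-→d16:-→d17:-→d18:-→d19:-→d20:H3→d21:-→d22:-→d23:-→d24:-→d25:-→d26:-→d27:-→d28:-→d29:-→d30:-→d31:-→d32:H0 -> H0
  - 20.172.61.208/28 clear@28
  add 20.172.0.0/16 -> H1 at depth 16
  - 214.32.64.0/20 clear@20
  lookup 163.146.27.38: bits 1 walk d0:H0→d1:- -> H0
  lookup 0.0.0.16: bits 000 walk d0:H0→d1:-→d2:H0→d3:- -> H0
  add 30.226.135.0/24 -> H3 at depth 24

== LOOKUPS ==
["H0","H0","H1","H0","H0","H0","H0"]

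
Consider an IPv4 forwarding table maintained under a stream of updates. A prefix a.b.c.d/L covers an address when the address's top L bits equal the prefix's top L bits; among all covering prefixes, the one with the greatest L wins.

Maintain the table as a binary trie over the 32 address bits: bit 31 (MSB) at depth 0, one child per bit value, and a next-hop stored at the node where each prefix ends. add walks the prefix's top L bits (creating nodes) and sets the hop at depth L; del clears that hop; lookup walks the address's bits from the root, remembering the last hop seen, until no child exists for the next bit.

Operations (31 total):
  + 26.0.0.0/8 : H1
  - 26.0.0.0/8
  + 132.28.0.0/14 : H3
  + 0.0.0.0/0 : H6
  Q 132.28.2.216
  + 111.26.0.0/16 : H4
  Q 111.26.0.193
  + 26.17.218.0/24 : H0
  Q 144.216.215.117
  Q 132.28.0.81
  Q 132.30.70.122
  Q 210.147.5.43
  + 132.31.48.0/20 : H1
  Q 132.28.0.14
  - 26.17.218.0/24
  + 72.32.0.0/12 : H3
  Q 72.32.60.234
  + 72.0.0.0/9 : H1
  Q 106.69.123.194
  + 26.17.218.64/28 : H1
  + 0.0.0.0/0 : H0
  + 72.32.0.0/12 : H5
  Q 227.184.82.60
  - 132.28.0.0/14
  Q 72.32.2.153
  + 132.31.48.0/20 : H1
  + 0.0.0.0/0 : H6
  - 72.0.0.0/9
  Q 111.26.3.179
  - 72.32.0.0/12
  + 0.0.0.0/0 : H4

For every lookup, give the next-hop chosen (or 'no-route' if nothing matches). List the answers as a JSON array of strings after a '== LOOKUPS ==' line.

Process each operation:
  + 26.0.0.0/8 (H1) depth=8
  del 26.0.0.0/8 (clear depth 8)
  + 132.28.0.0/14 (H3) depth=14
  + 0.0.0.0/0 (H6) depth=0
  Q 132.28.2.216: descend 10000100000111 ; hops seen [H6,H3] ; pick H3
  + 111.26.0.0/16 (H4) depth=16
  Q 111.26.0.193: descend 0110111100011010 ; hops seen [H6,H4] ; pick H4
  + 26.17.218.0/24 (H0) depth=24
  Q 144.216.215.117: descend 100 ; hops seen [H6] ; pick H6
  Q 132.28.0.81: descend 10000100000111 ; hops seen [H6,H3] ; pick H3
  Q 132.30.70.122: descend 10000100000111 ; hops seen [H6,H3] ; pick H3
  Q 210.147.5.43: descend 1 ; hops seen [H6] ; pick H6
  + 132.31.48.0/20 (H1) depth=20
  Q 132.28.0.14: descend 10000100000111 ; hops seen [H6,H3] ; pick H3
  del 26.17.218.0/24 (clear depth 24)
  + 72.32.0.0/12 (H3) depth=12
  Q 72.32.60.234: descend 010010000010 ; hops seen [H6,H3] ; pick H3
  + 72.0.0.0/9 (H1) depth=9
  Q 106.69.123.194: descend 01101 ; hops seen [H6] ; pick H6
  + 26.17.218.64/28 (H1) depth=28
  + 0.0.0.0/0 (H0) depth=0
  + 72.32.0.0/12 (H5) depth=12
  Q 227.184.82.60: descend 1 ; hops seen [H0] ; pick H0
  del 132.28.0.0/14 (clear depth 14)
  Q 72.32.2.153: descend 010010000010 ; hops seen [H0,H1,H5] ; pick H5
  + 132.31.48.0/20 (H1) depth=20
  + 0.0.0.0/0 (H6) depth=0
  del 72.0.0.0/9 (clear depth 9)
  Q 111.26.3.179: descend 0110111100011010 ; hops seen [H6,H4] ; pick H4
  del 72.32.0.0/12 (clear depth 12)
  + 0.0.0.0/0 (H4) depth=0

== LOOKUPS ==
["H3","H4","H6","H3","H3","H6","H3","H3","H6","H0","H5","H4"]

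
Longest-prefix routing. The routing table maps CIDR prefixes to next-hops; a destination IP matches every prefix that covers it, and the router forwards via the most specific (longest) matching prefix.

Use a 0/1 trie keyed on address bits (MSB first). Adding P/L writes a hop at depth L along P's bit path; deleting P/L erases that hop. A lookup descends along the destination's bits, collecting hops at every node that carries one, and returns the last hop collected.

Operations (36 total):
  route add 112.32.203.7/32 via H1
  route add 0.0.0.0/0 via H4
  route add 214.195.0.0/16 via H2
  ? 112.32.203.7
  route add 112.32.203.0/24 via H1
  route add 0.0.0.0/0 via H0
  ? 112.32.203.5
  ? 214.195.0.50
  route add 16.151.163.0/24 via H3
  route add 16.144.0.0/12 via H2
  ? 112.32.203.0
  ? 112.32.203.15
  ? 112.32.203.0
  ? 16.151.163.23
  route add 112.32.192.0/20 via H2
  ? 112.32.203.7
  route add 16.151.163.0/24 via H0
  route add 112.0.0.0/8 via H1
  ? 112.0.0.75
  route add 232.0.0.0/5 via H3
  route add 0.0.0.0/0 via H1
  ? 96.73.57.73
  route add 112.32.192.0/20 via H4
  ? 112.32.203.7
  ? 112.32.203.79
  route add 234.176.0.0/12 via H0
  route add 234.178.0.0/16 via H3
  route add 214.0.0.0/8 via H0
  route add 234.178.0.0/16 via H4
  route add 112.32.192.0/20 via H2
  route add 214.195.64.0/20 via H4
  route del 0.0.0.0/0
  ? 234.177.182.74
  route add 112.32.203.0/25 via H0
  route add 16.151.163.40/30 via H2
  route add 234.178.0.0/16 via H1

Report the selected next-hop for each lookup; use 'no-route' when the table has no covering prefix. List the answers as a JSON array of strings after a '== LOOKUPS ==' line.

Process each operation:
  + 112.32.203.7/32 (H1) depth=32
  + 0.0.0.0/0 (H4) depth=0
  + 214.195.0.0/16 (H2) depth=16
  Q 112.32.203.7: descend 01110000001000001100101100000111 ; hops seen [H4,H1] ; pick H1
  + 112.32.203.0/24 (H1) depth=24
  + 0.0.0.0/0 (H0) depth=0
  Q 112.32.203.5: descend 011100000010000011001011000001 ; hops seen [H0,H1] ; pick H1
  Q 214.195.0.50: descend 1101011011000011 ; hops seen [H0,H2] ; pick H2
  + 16.151.163.0/24 (H3) depth=24
  + 16.144.0.0/12 (H2) depth=12
  Q 112.32.203.0: descend 01110000001000001100101100000 ; hops seen [H0,H1] ; pick H1
  Q 112.32.203.15: descend 0111000000100000110010110000 ; hops seen [H0,H1] ; pick H1
  Q 112.32.203.0: descend 01110000001000001100101100000 ; hops seen [H0,H1] ; pick H1
  Q 16.151.163.23: descend 000100001001011110100011 ; hops seen [H0,H2,H3] ; pick H3
  + 112.32.192.0/20 (H2) depth=20
  Q 112.32.203.7: descend 01110000001000001100101100000111 ; hops seen [H0,H2,H1,H1] ; pick H1
  + 16.151.163.0/24 (H0) depth=24
  + 112.0.0.0/8 (H1) depth=8
  Q 112.0.0.75: descend 0111000000 ; hops seen [H0,H1] ; pick H1
  + 232.0.0.0/5 (H3) depth=5
  + 0.0.0.0/0 (H1) depth=0
  Q 96.73.57.73: descend 011 ; hops seen [H1] ; pick H1
  + 112.32.192.0/20 (H4) depth=20
  Q 112.32.203.7: descend 01110000001000001100101100000111 ; hops seen [H1,H1,H4,H1,H1] ; pick H1
  Q 112.32.203.79: descend 0111000000100000110010110 ; hops seen [H1,H1,H4,H1] ; pick H1
  + 234.176.0.0/12 (H0) depth=12
  + 234.178.0.0/16 (H3) depth=16
  + 214.0.0.0/8 (H0) depth=8
  + 234.178.0.0/16 (H4) depth=16
  + 112.32.192.0/20 (H2) depth=20
  + 214.195.64.0/20 (H4) depth=20
  - 0.0.0.0/0 clear@0
  Q 234.177.182.74: descend 11101010101100 ; hops seen [H3,H0] ; pick H0
  + 112.32.203.0/25 (H0) depth=25
  + 16.151.163.40/30 (H2) depth=30
  + 234.178.0.0/16 (H1) depth=16

== LOOKUPS ==
["H1","H1","H2","H1","H1","H1","H3","H1","H1","H1","H1","H1","H0"]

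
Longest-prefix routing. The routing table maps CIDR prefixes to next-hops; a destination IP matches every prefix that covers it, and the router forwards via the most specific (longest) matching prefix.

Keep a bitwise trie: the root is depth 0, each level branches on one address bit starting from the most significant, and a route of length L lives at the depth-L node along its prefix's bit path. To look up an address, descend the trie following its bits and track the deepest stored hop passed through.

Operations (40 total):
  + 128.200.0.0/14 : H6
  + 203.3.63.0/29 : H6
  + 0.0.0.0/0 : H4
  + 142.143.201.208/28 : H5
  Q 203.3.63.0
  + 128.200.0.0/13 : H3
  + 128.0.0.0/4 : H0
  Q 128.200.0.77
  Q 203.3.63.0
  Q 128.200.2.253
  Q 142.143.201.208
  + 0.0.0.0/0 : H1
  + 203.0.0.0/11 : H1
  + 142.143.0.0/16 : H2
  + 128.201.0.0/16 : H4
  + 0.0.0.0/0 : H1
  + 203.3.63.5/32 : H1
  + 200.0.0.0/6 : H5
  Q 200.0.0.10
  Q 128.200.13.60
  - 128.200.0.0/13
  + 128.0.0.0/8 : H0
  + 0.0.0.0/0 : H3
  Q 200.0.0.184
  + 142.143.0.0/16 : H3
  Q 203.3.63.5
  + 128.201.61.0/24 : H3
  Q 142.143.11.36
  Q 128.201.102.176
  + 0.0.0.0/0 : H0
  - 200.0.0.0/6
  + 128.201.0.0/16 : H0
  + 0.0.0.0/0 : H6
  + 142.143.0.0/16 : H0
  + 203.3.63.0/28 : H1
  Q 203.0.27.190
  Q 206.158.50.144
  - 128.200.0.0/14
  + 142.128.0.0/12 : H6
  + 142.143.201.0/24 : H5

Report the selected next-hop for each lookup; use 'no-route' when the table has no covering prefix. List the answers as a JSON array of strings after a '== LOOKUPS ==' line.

Apply in order:
  + 128.200.0.0/14 (H6) depth=14
  + 203.3.63.0/29 (H6) depth=29
  + 0.0.0.0/0 (H4) depth=0
  + 142.143.201.208/28 (H5) depth=28
  ? 203.3.63.0  path d0:H4→d1:-→d2:-→d3:-→d4:-→d5:-→d6:-→d7:-→d8:-→d9:-→d10:-→d11:-→d12:-→d13:-→d14:-→d15:-→d16:-→d17:-→d18:-→d19:-→d20:-→d21:-→d22:-→d23:-→d24:-→d25:-→d26:-→d27:-→d28:-→d29:H6  best=H6
  + 128.200.0.0/13 (H3) depth=13
  + 128.0.0.0/4 (H0) depth=4
  ? 128.200.0.77  path d0:H4→d1:-→d2:-→d3:-→d4:H0→d5:-→d6:-→d7:-→d8:-→d9:-→d10:-→d11:-→d12:-→d13:H3→d14:H6  best=H6
  ? 203.3.63.0  path d0:H4→d1:-→d2:-→d3:-→d4:-→d5:-→d6:-→d7:-→d8:-→d9:-→d10:-→d11:-→d12:-→d13:-→d14:-→d15:-→d16:-→d17:-→d18:-→d19:-→d20:-→d21:-→d22:-→d23:-→d24:-→d25:-→d26:-→d27:-→d28:-→d29:H6  best=H6
  ? 128.200.2.253  path d0:H4→d1:-→d2:-→d3:-→d4:H0→d5:-→d6:-→d7:-→d8:-→d9:-→d10:-→d11:-→d12:-→d13:H3→d14:H6  best=H6
  ? 142.143.201.208  path d0:H4→d1:-→d2:-→d3:-→d4:H0→d5:-→d6:-→d7:-→d8:-→d9:-→d10:-→d11:-→d12:-→d13:-→d14:-→d15:-→d16:-→d17:-→d18:-→d19:-→d20:-→d21:-→d22:-→d23:-→d24:-→d25:-→d26:-→d27:-→d28:H5  best=H5
  + 0.0.0.0/0 (H1) depth=0
  + 203.0.0.0/11 (H1) depth=11
  + 142.143.0.0/16 (H2) depth=16
  + 128.201.0.0/16 (H4) depth=16
  + 0.0.0.0/0 (H1) depth=0
  + 203.3.63.5/32 (H1) depth=32
  + 200.0.0.0/6 (H5) depth=6
  ? 200.0.0.10  path d0:H1→d1:-→d2:-→d3:-→d4:-→d5:-→d6:H5  best=H5
  ? 128.200.13.60  path d0:H1→d1:-→d2:-→d3:-→d4:H0→d5:-→d6:-→d7:-→d8:-→d9:-→d10:-→d11:-→d12:-→d13:H3→d14:H6→d15:-  best=H6
  - 128.200.0.0/13 clear@13
  + 128.0.0.0/8 (H0) depth=8
  + 0.0.0.0/0 (H3) depth=0
  ? 200.0.0.184  path d0:H3→d1:-→d2:-→d3:-→d4:-→d5:-→d6:H5  best=H5
  + 142.143.0.0/16 (H3) depth=16
  ? 203.3.63.5  path d0:H3→d1:-→d2:-→d3:-→d4:-→d5:-→d6:H5→d7:-→d8:-→d9:-→d10:-→d11:H1→d12:-→d13:-→d14:-→d15:-→d16:-→d17:-→d18:-→d19:-→d20:-→d21:-→d22:-→d23:-→d24:-→d25:-→d26:-→d27:-→d28:-→d29:H6→d30:-→d31:-→d32:H1  best=H1
  + 128.201.61.0/24 (H3) depth=24
  ? 142.143.11.36  path d0:H3→d1:-→d2:-→d3:-→d4:H0→d5:-→d6:-→d7:-→d8:-→d9:-→d10:-→d11:-→d12:-→d13:-→d14:-→d15:-→d16:H3  best=H3
  ? 128.201.102.176  path d0:H3→d1:-→d2:-→d3:-→d4:H0→d5:-→d6:-→d7:-→d8:H0→d9:-→d10:-→d11:-→d12:-→d13:-→d14:H6→d15:-→d16:H4→d17:-  best=H4
  + 0.0.0.0/0 (H0) depth=0
  - 200.0.0.0/6 clear@6
  + 128.201.0.0/16 (H0) depth=16
  + 0.0.0.0/0 (H6) depth=0
  + 142.143.0.0/16 (H0) depth=16
  + 203.3.63.0/28 (H1) depth=28
  ? 203.0.27.190  path d0:H6→d1:-→d2:-→d3:-→d4:-→d5:-→d6:-→d7:-→d8:-→d9:-→d10:-→d11:H1→d12:-→d13:-→d14:-  best=H1
  ? 206.158.50.144  path d0:H6→d1:-→d2:-→d3:-→d4:-→d5:-  best=H6
  - 128.200.0.0/14 clear@14
  + 142.128.0.0/12 (H6) depth=12
  + 142.143.201.0/24 (H5) depth=24

== LOOKUPS ==
["H6","H6","H6","H6","H5","H5","H6","H5","H1","H3","H4","H1","H6"]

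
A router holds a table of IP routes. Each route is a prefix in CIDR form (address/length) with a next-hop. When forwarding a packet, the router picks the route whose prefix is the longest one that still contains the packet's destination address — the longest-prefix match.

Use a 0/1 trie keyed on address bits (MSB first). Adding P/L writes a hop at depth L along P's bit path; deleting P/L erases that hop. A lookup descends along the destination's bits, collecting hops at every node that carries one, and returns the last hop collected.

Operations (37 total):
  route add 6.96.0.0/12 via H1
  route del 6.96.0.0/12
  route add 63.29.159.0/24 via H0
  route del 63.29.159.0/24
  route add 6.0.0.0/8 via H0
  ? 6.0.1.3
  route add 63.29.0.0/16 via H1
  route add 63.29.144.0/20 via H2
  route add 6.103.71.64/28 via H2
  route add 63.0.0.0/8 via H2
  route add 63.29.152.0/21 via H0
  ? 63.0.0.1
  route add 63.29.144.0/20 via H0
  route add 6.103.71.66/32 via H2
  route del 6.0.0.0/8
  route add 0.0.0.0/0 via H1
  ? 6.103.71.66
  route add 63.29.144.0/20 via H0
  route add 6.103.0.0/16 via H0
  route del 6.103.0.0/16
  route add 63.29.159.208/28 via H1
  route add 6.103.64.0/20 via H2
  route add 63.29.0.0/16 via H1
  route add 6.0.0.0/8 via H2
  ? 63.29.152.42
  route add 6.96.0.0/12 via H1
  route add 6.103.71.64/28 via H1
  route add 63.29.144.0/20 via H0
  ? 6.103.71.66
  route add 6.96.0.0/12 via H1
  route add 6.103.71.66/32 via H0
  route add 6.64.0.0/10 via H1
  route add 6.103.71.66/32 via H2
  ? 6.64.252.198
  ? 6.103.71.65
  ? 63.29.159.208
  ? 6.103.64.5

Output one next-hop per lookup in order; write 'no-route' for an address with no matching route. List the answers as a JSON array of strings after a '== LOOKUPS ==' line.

Trace:
  add 6.96.0.0/12 -> H1 at depth 12
  del 6.96.0.0/12 (clear depth 12)
  add 63.29.159.0/24 -> H0 at depth 24
  del 63.29.159.0/24 (clear depth 24)
  add 6.0.0.0/8 -> H0 at depth 8
  lookup 6.0.1.3: bits 000001100 walk d0:-→d1:-→d2:-→d3:-→d4:-→d5:-→d6:-→d7:-→d8:H0→d9:- -> H0
  add 63.29.0.0/16 -> H1 at depth 16
  add 63.29.144.0/20 -> H2 at depth 20
  add 6.103.71.64/28 -> H2 at depth 28
  add 63.0.0.0/8 -> H2 at depth 8
  add 63.29.152.0/21 -> H0 at depth 21
  lookup 63.0.0.1: bits 00111111000 walk d0:-→d1:-→d2:-→d3:-→d4:-→d5:-→d6:-→d7:-→d8:H2→d9:-→d10:-→d11:- -> H2
  add 63.29.144.0/20 -> H0 at depth 20
  add 6.103.71.66/32 -> H2 at depth 32
  del 6.0.0.0/8 (clear depth 8)
  add 0.0.0.0/0 -> H1 at depth 0
  lookup 6.103.71.66: bits 00000110011001110100011101000010 walk d0:H1→d1:-→d2:-→d3:-→d4:-→d5:-→d6:-→d7:-→d8:-→d9:-→d10:-→d11:-→d12:-→d13:-→d14:-→d15:-→d16:-→d17:-→d18:-→d19:-→d20:-→d21:-→d22:-→d23:-→d24:-→d25:-→d26:-→d27:-→d28:H2→d29:-→d30:-→d31:-→d32:H2 -> H2
  add 63.29.144.0/20 -> H0 at depth 20
  add 6.103.0.0/16 -> H0 at depth 16
  del 6.103.0.0/16 (clear depth 16)
  add 63.29.159.208/28 -> H1 at depth 28
  add 6.103.64.0/20 -> H2 at depth 20
  add 63.29.0.0/16 -> H1 at depth 16
  add 6.0.0.0/8 -> H2 at depth 8
  lookup 63.29.152.42: bits 001111110001110110011 walk d0:H1→d1:-→d2:-→d3:-→d4:-→d5:-→d6:-→d7:-→d8:H2→d9:-→d10:-→d11:-→d12:-→d13:-→d14:-→d15:-→d16:H1→d17:-→d18:-→d19:-→d20:H0→d21:H0 -> H0
  add 6.96.0.0/12 -> H1 at depth 12
  add 6.103.71.64/28 -> H1 at depth 28
  add 63.29.144.0/20 -> H0 at depth 20
  lookup 6.103.71.66: bits 00000110011001110100011101000010 walk d0:H1→d1:-→d2:-→d3:-→d4:-→d5:-→d6:-→d7:-→d8:H2→d9:-→d10:-→d11:-→d12:H1→d13:-→d14:-→d15:-→d16:-→d17:-→d18:-→d19:-→d20:H2→d21:-→d22:-→d23:-→d24:-→d25:-→d26:-→d27:-→d28:H1→d29:-→d30:-→d31:-→d32:H2 -> H2
  add 6.96.0.0/12 -> H1 at depth 12
  add 6.103.71.66/32 -> H0 at depth 32
  add 6.64.0.0/10 -> H1 at depth 10
  add 6.103.71.66/32 -> H2 at depth 32
  lookup 6.64.252.198: bits 0000011001 walk d0:H1→d1:-→d2:-→d3:-→d4:-→d5:-→d6:-→d7:-→d8:H2→d9:-→d10:H1 -> H1
  lookup 6.103.71.65: bits 000001100110011101000111010000 walk d0:H1→d1:-→d2:-→d3:-→d4:-→d5:-→d6:-→d7:-→d8:H2→d9:-→d10:H1→d11:-→d12:H1→d13:-→d14:-→d15:-→d16:-→d17:-→d18:-→d19:-→d20:H2→d21:-→d22:-→d23:-→d24:-→d25:-→d26:-→d27:-→d28:H1→d29:-→d30:- -> H1
  lookup 63.29.159.208: bits 0011111100011101100111111101 walk d0:H1→d1:-→d2:-→d3:-→d4:-→d5:-→d6:-→d7:-→d8:H2→d9:-→d10:-→d11:-→d12:-→d13:-→d14:-→d15:-→d16:H1→d17:-→d18:-→d19:-→d20:H0→d21:H0→d22:-→d23:-→d24:-→d25:-→d26:-→d27:-→d28:H1 -> H1
  lookup 6.103.64.5: bits 000001100110011101000 walk d0:H1→d1:-→d2:-→d3:-→d4:-→d5:-→d6:-→d7:-→d8:H2→d9:-→d10:H1→d11:-→d12:H1→d13:-→d14:-→d15:-→d16:-→d17:-→d18:-→d19:-→d20:H2→d21:- -> H2

== LOOKUPS ==
["H0","H2","H2","H0","H2","H1","H1","H1","H2"]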